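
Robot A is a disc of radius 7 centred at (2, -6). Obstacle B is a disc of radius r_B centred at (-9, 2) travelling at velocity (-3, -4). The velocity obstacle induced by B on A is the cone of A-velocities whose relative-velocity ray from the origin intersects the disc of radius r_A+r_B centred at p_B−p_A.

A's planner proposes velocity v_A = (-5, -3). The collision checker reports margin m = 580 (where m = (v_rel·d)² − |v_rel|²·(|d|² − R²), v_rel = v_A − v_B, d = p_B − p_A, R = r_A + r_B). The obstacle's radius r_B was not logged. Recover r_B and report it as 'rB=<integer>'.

m = 580
d = (-11, 8);  v_rel = (-2, 1),  |v_rel|² = 5
v_rel×d = (-2)·(8) − (1)·(-11) = -5
since m = R²·5 − (-5)²:  R² = (25 + 580) / 5 = 121
R = √121 = 11  ⇒  r_B = 11 − 7 = 4

rB=4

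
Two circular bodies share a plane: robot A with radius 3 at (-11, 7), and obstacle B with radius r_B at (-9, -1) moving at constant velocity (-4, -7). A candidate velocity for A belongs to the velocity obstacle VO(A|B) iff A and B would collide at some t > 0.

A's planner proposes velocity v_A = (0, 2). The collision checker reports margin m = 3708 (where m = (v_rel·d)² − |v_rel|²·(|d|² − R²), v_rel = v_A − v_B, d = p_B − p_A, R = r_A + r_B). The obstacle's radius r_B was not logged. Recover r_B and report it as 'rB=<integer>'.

m = 3708
d = (2, -8);  v_rel = (4, 9),  |v_rel|² = 97
v_rel×d = (4)·(-8) − (9)·(2) = -50
since m = R²·97 − (-50)²:  R² = (2500 + 3708) / 97 = 64
R = √64 = 8  ⇒  r_B = 8 − 3 = 5

rB=5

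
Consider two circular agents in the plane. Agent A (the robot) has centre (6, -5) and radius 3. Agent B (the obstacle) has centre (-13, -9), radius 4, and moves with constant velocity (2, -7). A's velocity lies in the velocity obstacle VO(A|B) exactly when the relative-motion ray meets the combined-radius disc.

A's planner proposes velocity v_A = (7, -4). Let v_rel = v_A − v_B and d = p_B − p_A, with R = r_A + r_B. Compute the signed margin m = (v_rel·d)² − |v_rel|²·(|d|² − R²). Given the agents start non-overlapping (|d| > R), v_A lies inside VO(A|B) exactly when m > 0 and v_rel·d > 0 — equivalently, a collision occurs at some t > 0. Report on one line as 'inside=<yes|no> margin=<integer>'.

d = (-19, -4),  |d|² = 377;  R = 3+4 = 7,  c = 377−7² = 328
v_rel = (5, 3),  |v_rel|² = 34;  v_rel·d = (5)·(-19) + (3)·(-4) = -107
34·t² + 214·t + 328 = 0  ⇒  m = (-107)² − 34·328 = 297
m = 297 > 0,  v_rel·d = -107 < 0  ⇒  outside

inside=no margin=297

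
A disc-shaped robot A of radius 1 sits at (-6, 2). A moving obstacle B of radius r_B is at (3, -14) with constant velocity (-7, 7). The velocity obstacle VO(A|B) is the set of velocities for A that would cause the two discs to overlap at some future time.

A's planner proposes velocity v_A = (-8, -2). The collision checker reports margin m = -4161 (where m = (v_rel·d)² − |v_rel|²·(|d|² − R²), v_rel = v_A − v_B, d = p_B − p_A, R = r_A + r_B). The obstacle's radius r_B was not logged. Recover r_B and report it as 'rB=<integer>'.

m = -4161
d = (9, -16);  v_rel = (-1, -9),  |v_rel|² = 82
v_rel×d = (-1)·(-16) − (-9)·(9) = 97
since m = R²·82 − 97²:  R² = (9409 + -4161) / 82 = 64
R = √64 = 8  ⇒  r_B = 8 − 1 = 7

rB=7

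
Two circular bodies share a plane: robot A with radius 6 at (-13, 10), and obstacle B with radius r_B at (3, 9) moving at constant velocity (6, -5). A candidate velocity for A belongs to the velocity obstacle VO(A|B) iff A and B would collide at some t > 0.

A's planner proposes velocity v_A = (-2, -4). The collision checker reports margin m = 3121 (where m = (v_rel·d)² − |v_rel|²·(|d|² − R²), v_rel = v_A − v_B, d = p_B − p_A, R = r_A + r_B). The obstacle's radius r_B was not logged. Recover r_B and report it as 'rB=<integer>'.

m = 3121
d = (16, -1);  v_rel = (-8, 1),  |v_rel|² = 65
v_rel×d = (-8)·(-1) − (1)·(16) = -8
since m = R²·65 − (-8)²:  R² = (64 + 3121) / 65 = 49
R = √49 = 7  ⇒  r_B = 7 − 6 = 1

rB=1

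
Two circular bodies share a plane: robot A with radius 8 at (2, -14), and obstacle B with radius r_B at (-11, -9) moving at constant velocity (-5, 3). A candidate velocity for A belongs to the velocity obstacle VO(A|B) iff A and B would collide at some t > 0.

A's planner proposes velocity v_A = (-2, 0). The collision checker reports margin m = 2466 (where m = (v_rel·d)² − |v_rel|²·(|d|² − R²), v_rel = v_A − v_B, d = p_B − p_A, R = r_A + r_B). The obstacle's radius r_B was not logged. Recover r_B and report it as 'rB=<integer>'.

m = 2466
d = (-13, 5);  v_rel = (3, -3),  |v_rel|² = 18
v_rel×d = (3)·(5) − (-3)·(-13) = -24
since m = R²·18 − (-24)²:  R² = (576 + 2466) / 18 = 169
R = √169 = 13  ⇒  r_B = 13 − 8 = 5

rB=5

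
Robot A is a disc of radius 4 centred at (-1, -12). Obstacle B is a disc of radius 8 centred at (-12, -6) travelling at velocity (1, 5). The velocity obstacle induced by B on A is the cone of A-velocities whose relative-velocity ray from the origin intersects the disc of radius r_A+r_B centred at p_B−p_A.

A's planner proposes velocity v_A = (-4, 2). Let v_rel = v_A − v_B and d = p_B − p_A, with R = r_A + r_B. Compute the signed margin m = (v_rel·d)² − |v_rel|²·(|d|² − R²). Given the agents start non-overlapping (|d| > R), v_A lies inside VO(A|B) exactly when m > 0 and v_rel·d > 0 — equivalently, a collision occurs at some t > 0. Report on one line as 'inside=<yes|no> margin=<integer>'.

d = (-11, 6),  |d|² = 157;  R = 4+8 = 12,  c = 157−12² = 13
v_rel = (-5, -3),  |v_rel|² = 34;  v_rel·d = (-5)·(-11) + (-3)·(6) = 37
34·t² − 74·t + 13 = 0  ⇒  m = 37² − 34·13 = 927
m = 927 > 0,  v_rel·d = 37 > 0  ⇒  inside

inside=yes margin=927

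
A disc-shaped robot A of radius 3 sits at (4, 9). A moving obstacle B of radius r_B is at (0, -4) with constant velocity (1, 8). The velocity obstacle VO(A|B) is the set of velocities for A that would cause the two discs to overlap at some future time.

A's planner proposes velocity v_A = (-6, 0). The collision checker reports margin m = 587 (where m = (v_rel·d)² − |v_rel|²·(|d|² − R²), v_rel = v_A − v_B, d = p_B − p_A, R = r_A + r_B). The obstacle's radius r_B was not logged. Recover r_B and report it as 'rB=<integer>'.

m = 587
d = (-4, -13);  v_rel = (-7, -8),  |v_rel|² = 113
v_rel×d = (-7)·(-13) − (-8)·(-4) = 59
since m = R²·113 − 59²:  R² = (3481 + 587) / 113 = 36
R = √36 = 6  ⇒  r_B = 6 − 3 = 3

rB=3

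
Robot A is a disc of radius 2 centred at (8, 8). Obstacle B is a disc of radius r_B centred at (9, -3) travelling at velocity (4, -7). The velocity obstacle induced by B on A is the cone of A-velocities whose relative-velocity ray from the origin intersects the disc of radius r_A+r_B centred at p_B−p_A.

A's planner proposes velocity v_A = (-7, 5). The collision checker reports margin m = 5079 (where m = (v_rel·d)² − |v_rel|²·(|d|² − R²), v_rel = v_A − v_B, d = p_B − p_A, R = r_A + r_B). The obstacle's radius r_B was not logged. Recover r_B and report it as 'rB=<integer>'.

m = 5079
d = (1, -11);  v_rel = (-11, 12),  |v_rel|² = 265
v_rel×d = (-11)·(-11) − (12)·(1) = 109
since m = R²·265 − 109²:  R² = (11881 + 5079) / 265 = 64
R = √64 = 8  ⇒  r_B = 8 − 2 = 6

rB=6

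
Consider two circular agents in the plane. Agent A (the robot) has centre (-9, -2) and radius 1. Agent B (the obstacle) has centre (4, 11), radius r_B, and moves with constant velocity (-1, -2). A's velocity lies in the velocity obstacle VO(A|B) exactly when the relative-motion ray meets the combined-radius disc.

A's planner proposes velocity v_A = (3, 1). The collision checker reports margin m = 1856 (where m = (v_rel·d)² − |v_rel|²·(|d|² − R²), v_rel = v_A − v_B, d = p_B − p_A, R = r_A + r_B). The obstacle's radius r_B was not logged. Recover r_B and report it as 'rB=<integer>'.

m = 1856
d = (13, 13);  v_rel = (4, 3),  |v_rel|² = 25
v_rel×d = (4)·(13) − (3)·(13) = 13
since m = R²·25 − 13²:  R² = (169 + 1856) / 25 = 81
R = √81 = 9  ⇒  r_B = 9 − 1 = 8

rB=8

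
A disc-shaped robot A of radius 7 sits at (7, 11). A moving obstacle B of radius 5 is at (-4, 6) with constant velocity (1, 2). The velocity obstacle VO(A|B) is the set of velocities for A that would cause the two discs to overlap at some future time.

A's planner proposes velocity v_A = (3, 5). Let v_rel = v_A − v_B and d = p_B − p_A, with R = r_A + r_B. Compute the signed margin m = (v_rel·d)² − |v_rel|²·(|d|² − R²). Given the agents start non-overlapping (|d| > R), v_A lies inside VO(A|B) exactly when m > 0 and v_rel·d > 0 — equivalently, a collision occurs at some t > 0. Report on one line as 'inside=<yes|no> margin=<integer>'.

d = (-11, -5),  |d|² = 146;  R = 7+5 = 12,  c = 146−12² = 2
v_rel = (2, 3),  |v_rel|² = 13;  v_rel·d = (2)·(-11) + (3)·(-5) = -37
13·t² + 74·t + 2 = 0  ⇒  m = (-37)² − 13·2 = 1343
m = 1343 > 0,  v_rel·d = -37 < 0  ⇒  outside

inside=no margin=1343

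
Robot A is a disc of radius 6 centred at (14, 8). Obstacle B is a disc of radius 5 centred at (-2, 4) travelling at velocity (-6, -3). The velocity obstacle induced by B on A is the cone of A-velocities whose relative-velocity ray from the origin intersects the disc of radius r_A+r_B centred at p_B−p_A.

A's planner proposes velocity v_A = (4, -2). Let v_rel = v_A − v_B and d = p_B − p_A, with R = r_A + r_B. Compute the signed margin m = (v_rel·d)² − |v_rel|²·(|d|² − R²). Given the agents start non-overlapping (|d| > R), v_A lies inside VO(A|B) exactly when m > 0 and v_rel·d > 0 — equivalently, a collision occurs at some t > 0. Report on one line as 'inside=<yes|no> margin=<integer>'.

d = (-16, -4),  |d|² = 272;  R = 6+5 = 11,  c = 272−11² = 151
v_rel = (10, 1),  |v_rel|² = 101;  v_rel·d = (10)·(-16) + (1)·(-4) = -164
101·t² + 328·t + 151 = 0  ⇒  m = (-164)² − 101·151 = 11645
m = 11645 > 0,  v_rel·d = -164 < 0  ⇒  outside

inside=no margin=11645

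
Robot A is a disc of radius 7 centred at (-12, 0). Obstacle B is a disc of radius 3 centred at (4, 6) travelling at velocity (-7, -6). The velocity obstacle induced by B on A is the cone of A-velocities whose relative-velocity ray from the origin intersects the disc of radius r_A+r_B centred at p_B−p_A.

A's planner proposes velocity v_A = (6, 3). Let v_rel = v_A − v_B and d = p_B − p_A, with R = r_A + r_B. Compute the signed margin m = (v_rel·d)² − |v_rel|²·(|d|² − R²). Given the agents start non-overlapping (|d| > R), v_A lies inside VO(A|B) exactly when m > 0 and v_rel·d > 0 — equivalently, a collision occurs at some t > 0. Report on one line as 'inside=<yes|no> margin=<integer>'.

d = (16, 6),  |d|² = 292;  R = 7+3 = 10,  c = 292−10² = 192
v_rel = (13, 9),  |v_rel|² = 250;  v_rel·d = (13)·(16) + (9)·(6) = 262
250·t² − 524·t + 192 = 0  ⇒  m = 262² − 250·192 = 20644
m = 20644 > 0,  v_rel·d = 262 > 0  ⇒  inside

inside=yes margin=20644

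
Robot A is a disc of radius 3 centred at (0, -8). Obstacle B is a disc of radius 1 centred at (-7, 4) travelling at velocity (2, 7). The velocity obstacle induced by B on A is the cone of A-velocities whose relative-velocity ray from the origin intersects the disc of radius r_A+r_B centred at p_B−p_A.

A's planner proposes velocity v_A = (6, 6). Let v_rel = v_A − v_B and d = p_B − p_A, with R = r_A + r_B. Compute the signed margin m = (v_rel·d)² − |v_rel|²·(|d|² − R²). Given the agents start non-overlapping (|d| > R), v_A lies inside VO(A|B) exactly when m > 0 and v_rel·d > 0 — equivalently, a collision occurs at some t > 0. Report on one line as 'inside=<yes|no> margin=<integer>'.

d = (-7, 12),  |d|² = 193;  R = 3+1 = 4,  c = 193−4² = 177
v_rel = (4, -1),  |v_rel|² = 17;  v_rel·d = (4)·(-7) + (-1)·(12) = -40
17·t² + 80·t + 177 = 0  ⇒  m = (-40)² − 17·177 = -1409
m = -1409 < 0,  v_rel·d = -40 < 0  ⇒  outside

inside=no margin=-1409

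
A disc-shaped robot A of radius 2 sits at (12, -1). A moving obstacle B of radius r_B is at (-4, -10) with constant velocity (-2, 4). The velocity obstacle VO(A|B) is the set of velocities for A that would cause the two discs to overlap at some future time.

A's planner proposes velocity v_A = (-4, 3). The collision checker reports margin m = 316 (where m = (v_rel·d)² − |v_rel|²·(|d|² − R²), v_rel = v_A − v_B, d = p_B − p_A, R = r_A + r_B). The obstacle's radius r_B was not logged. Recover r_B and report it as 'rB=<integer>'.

m = 316
d = (-16, -9);  v_rel = (-2, -1),  |v_rel|² = 5
v_rel×d = (-2)·(-9) − (-1)·(-16) = 2
since m = R²·5 − 2²:  R² = (4 + 316) / 5 = 64
R = √64 = 8  ⇒  r_B = 8 − 2 = 6

rB=6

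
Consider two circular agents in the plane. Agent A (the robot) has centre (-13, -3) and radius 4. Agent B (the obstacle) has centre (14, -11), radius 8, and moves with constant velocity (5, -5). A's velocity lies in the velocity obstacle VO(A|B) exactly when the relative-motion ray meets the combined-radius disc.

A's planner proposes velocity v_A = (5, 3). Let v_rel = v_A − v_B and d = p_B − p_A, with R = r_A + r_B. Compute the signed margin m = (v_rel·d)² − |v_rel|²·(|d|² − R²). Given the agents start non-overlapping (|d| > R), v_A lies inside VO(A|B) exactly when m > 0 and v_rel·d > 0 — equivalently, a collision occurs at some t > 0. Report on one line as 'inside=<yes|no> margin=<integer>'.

d = (27, -8),  |d|² = 793;  R = 4+8 = 12,  c = 793−12² = 649
v_rel = (0, 8),  |v_rel|² = 64;  v_rel·d = (0)·(27) + (8)·(-8) = -64
64·t² + 128·t + 649 = 0  ⇒  m = (-64)² − 64·649 = -37440
m = -37440 < 0,  v_rel·d = -64 < 0  ⇒  outside

inside=no margin=-37440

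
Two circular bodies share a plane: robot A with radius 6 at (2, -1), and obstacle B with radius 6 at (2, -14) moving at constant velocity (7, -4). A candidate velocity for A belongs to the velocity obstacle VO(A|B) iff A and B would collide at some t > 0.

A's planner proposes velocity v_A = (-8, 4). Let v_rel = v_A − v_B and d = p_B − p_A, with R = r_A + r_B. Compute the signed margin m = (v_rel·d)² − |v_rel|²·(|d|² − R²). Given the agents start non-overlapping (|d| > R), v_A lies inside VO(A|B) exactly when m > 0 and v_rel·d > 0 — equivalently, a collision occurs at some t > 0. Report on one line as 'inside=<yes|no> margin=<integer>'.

d = (0, -13),  |d|² = 169;  R = 6+6 = 12,  c = 169−12² = 25
v_rel = (-15, 8),  |v_rel|² = 289;  v_rel·d = (-15)·(0) + (8)·(-13) = -104
289·t² + 208·t + 25 = 0  ⇒  m = (-104)² − 289·25 = 3591
m = 3591 > 0,  v_rel·d = -104 < 0  ⇒  outside

inside=no margin=3591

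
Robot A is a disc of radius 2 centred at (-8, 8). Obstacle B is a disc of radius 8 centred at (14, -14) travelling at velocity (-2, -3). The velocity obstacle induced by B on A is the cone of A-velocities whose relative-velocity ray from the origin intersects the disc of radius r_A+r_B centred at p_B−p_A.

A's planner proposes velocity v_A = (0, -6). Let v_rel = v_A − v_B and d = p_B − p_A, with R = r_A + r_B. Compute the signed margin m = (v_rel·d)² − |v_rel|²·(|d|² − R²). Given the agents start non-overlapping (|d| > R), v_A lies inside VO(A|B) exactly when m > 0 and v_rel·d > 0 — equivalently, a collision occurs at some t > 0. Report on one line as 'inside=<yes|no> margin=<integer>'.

d = (22, -22),  |d|² = 968;  R = 2+8 = 10,  c = 968−10² = 868
v_rel = (2, -3),  |v_rel|² = 13;  v_rel·d = (2)·(22) + (-3)·(-22) = 110
13·t² − 220·t + 868 = 0  ⇒  m = 110² − 13·868 = 816
m = 816 > 0,  v_rel·d = 110 > 0  ⇒  inside

inside=yes margin=816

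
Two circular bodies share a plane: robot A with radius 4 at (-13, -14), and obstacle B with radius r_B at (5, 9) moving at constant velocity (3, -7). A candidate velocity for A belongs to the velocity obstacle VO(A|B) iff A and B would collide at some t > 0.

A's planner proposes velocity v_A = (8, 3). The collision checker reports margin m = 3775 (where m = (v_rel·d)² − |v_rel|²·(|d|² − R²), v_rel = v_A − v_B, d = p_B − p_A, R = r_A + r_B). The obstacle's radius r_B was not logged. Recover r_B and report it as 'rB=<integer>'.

m = 3775
d = (18, 23);  v_rel = (5, 10),  |v_rel|² = 125
v_rel×d = (5)·(23) − (10)·(18) = -65
since m = R²·125 − (-65)²:  R² = (4225 + 3775) / 125 = 64
R = √64 = 8  ⇒  r_B = 8 − 4 = 4

rB=4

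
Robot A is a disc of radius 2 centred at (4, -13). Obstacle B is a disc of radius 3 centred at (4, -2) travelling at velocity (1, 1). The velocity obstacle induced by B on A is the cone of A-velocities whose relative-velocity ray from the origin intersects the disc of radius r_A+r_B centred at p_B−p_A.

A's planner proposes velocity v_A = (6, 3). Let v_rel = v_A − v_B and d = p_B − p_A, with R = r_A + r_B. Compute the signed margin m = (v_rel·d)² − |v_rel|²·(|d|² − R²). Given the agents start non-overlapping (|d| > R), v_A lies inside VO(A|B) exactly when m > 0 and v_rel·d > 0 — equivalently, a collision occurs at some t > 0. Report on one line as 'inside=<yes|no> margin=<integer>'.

d = (0, 11),  |d|² = 121;  R = 2+3 = 5,  c = 121−5² = 96
v_rel = (5, 2),  |v_rel|² = 29;  v_rel·d = (5)·(0) + (2)·(11) = 22
29·t² − 44·t + 96 = 0  ⇒  m = 22² − 29·96 = -2300
m = -2300 < 0,  v_rel·d = 22 > 0  ⇒  outside

inside=no margin=-2300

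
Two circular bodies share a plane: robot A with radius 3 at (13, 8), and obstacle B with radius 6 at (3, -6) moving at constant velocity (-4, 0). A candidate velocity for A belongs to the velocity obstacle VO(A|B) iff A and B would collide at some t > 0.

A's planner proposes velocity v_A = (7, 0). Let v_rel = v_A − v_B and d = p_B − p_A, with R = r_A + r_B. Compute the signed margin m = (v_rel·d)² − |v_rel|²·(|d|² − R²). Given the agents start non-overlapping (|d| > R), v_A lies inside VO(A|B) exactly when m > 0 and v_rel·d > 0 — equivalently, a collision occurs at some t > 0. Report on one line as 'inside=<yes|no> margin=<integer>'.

d = (-10, -14),  |d|² = 296;  R = 3+6 = 9,  c = 296−9² = 215
v_rel = (11, 0),  |v_rel|² = 121;  v_rel·d = (11)·(-10) + (0)·(-14) = -110
121·t² + 220·t + 215 = 0  ⇒  m = (-110)² − 121·215 = -13915
m = -13915 < 0,  v_rel·d = -110 < 0  ⇒  outside

inside=no margin=-13915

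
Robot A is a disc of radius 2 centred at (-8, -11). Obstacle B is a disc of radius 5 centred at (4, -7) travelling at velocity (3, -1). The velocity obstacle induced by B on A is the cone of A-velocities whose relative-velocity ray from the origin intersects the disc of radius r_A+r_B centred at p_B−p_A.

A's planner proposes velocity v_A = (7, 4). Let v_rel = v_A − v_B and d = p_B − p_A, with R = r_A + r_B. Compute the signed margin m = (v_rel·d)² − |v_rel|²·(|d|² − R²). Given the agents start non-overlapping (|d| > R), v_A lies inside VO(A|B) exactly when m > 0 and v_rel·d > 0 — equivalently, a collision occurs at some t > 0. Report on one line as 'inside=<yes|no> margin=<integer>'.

d = (12, 4),  |d|² = 160;  R = 2+5 = 7,  c = 160−7² = 111
v_rel = (4, 5),  |v_rel|² = 41;  v_rel·d = (4)·(12) + (5)·(4) = 68
41·t² − 136·t + 111 = 0  ⇒  m = 68² − 41·111 = 73
m = 73 > 0,  v_rel·d = 68 > 0  ⇒  inside

inside=yes margin=73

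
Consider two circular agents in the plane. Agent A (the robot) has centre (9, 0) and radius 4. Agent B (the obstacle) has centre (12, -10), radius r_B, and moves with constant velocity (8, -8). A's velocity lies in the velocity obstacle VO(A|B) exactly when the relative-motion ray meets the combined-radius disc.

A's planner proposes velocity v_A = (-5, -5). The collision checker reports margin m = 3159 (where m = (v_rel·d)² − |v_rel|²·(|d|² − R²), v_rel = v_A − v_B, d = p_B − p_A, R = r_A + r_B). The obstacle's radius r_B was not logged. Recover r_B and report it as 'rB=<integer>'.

m = 3159
d = (3, -10);  v_rel = (-13, 3),  |v_rel|² = 178
v_rel×d = (-13)·(-10) − (3)·(3) = 121
since m = R²·178 − 121²:  R² = (14641 + 3159) / 178 = 100
R = √100 = 10  ⇒  r_B = 10 − 4 = 6

rB=6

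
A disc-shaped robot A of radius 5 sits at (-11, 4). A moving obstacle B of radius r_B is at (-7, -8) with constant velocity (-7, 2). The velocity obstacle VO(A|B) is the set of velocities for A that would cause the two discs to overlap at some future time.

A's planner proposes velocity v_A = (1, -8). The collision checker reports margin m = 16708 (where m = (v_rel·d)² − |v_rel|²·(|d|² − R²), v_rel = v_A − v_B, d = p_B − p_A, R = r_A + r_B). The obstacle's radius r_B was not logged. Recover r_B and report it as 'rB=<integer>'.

m = 16708
d = (4, -12);  v_rel = (8, -10),  |v_rel|² = 164
v_rel×d = (8)·(-12) − (-10)·(4) = -56
since m = R²·164 − (-56)²:  R² = (3136 + 16708) / 164 = 121
R = √121 = 11  ⇒  r_B = 11 − 5 = 6

rB=6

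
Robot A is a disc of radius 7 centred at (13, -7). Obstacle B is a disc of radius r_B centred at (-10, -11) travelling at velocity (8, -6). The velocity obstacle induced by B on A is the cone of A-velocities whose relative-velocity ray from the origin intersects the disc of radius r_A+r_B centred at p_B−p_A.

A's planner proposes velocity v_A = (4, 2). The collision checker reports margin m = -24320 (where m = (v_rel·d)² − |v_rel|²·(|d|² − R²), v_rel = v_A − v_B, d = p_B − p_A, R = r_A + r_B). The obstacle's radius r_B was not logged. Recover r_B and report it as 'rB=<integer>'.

m = -24320
d = (-23, -4);  v_rel = (-4, 8),  |v_rel|² = 80
v_rel×d = (-4)·(-4) − (8)·(-23) = 200
since m = R²·80 − 200²:  R² = (40000 + -24320) / 80 = 196
R = √196 = 14  ⇒  r_B = 14 − 7 = 7

rB=7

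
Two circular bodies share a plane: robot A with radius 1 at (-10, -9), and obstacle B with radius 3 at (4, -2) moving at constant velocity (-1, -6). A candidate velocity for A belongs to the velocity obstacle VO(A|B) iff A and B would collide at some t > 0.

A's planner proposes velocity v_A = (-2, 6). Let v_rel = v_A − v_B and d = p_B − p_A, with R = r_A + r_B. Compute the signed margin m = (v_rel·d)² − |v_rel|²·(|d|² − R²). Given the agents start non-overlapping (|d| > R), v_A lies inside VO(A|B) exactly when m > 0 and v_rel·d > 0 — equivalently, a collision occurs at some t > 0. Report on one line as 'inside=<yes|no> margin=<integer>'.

d = (14, 7),  |d|² = 245;  R = 1+3 = 4,  c = 245−4² = 229
v_rel = (-1, 12),  |v_rel|² = 145;  v_rel·d = (-1)·(14) + (12)·(7) = 70
145·t² − 140·t + 229 = 0  ⇒  m = 70² − 145·229 = -28305
m = -28305 < 0,  v_rel·d = 70 > 0  ⇒  outside

inside=no margin=-28305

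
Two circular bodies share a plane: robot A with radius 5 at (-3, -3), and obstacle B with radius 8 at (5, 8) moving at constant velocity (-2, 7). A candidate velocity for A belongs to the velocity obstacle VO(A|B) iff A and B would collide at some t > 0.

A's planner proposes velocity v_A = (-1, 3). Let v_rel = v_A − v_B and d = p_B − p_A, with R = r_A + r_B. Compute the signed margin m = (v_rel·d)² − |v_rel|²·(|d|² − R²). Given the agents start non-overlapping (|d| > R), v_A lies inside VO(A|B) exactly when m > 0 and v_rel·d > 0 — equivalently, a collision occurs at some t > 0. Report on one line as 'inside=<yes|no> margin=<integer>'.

d = (8, 11),  |d|² = 185;  R = 5+8 = 13,  c = 185−13² = 16
v_rel = (1, -4),  |v_rel|² = 17;  v_rel·d = (1)·(8) + (-4)·(11) = -36
17·t² + 72·t + 16 = 0  ⇒  m = (-36)² − 17·16 = 1024
m = 1024 > 0,  v_rel·d = -36 < 0  ⇒  outside

inside=no margin=1024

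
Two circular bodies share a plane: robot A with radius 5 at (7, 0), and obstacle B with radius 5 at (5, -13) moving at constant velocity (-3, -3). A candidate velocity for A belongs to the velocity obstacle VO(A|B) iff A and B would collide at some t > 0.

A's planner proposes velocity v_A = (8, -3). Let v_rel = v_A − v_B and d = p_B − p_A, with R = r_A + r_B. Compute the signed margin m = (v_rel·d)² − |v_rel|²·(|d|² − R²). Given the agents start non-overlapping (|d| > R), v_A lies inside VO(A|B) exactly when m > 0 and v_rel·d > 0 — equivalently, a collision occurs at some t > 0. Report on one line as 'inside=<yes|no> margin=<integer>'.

d = (-2, -13),  |d|² = 173;  R = 5+5 = 10,  c = 173−10² = 73
v_rel = (11, 0),  |v_rel|² = 121;  v_rel·d = (11)·(-2) + (0)·(-13) = -22
121·t² + 44·t + 73 = 0  ⇒  m = (-22)² − 121·73 = -8349
m = -8349 < 0,  v_rel·d = -22 < 0  ⇒  outside

inside=no margin=-8349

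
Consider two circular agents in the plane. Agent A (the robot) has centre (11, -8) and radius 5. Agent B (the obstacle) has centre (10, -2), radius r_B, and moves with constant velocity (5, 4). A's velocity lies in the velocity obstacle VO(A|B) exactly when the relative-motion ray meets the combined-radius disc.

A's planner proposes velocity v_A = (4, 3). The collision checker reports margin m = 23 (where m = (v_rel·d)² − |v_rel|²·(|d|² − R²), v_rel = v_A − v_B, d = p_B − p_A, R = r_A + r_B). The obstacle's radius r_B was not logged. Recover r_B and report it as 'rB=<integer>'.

m = 23
d = (-1, 6);  v_rel = (-1, -1),  |v_rel|² = 2
v_rel×d = (-1)·(6) − (-1)·(-1) = -7
since m = R²·2 − (-7)²:  R² = (49 + 23) / 2 = 36
R = √36 = 6  ⇒  r_B = 6 − 5 = 1

rB=1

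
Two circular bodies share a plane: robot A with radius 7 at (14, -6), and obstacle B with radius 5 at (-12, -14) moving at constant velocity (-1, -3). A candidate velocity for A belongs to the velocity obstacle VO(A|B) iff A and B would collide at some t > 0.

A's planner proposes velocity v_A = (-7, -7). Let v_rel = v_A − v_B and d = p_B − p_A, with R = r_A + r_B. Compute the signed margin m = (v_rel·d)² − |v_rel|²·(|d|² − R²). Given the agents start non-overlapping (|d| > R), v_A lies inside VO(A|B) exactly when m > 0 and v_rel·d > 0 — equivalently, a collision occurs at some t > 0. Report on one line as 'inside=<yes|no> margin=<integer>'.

d = (-26, -8),  |d|² = 740;  R = 7+5 = 12,  c = 740−12² = 596
v_rel = (-6, -4),  |v_rel|² = 52;  v_rel·d = (-6)·(-26) + (-4)·(-8) = 188
52·t² − 376·t + 596 = 0  ⇒  m = 188² − 52·596 = 4352
m = 4352 > 0,  v_rel·d = 188 > 0  ⇒  inside

inside=yes margin=4352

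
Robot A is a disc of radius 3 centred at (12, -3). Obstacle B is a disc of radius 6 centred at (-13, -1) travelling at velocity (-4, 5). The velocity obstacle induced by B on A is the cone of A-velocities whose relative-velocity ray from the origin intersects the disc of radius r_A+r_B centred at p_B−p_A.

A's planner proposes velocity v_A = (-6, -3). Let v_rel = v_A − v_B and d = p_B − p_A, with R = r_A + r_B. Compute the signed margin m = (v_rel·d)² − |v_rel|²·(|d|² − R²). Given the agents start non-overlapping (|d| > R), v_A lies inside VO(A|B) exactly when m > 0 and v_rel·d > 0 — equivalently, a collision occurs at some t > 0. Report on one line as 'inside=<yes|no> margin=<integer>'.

d = (-25, 2),  |d|² = 629;  R = 3+6 = 9,  c = 629−9² = 548
v_rel = (-2, -8),  |v_rel|² = 68;  v_rel·d = (-2)·(-25) + (-8)·(2) = 34
68·t² − 68·t + 548 = 0  ⇒  m = 34² − 68·548 = -36108
m = -36108 < 0,  v_rel·d = 34 > 0  ⇒  outside

inside=no margin=-36108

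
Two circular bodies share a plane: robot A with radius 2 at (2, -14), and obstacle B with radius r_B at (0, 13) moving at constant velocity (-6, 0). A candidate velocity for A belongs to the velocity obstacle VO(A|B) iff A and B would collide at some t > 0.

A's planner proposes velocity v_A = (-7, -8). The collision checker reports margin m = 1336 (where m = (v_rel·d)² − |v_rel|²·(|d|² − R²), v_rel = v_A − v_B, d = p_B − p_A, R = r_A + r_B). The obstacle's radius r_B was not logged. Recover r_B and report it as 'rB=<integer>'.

m = 1336
d = (-2, 27);  v_rel = (-1, -8),  |v_rel|² = 65
v_rel×d = (-1)·(27) − (-8)·(-2) = -43
since m = R²·65 − (-43)²:  R² = (1849 + 1336) / 65 = 49
R = √49 = 7  ⇒  r_B = 7 − 2 = 5

rB=5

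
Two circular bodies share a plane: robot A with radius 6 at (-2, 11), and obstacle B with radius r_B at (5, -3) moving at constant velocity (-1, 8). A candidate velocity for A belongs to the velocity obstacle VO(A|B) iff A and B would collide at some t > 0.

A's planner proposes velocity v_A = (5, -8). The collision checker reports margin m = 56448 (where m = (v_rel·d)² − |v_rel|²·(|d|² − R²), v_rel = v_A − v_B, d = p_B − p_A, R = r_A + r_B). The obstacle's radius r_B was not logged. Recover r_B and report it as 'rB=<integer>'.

m = 56448
d = (7, -14);  v_rel = (6, -16),  |v_rel|² = 292
v_rel×d = (6)·(-14) − (-16)·(7) = 28
since m = R²·292 − 28²:  R² = (784 + 56448) / 292 = 196
R = √196 = 14  ⇒  r_B = 14 − 6 = 8

rB=8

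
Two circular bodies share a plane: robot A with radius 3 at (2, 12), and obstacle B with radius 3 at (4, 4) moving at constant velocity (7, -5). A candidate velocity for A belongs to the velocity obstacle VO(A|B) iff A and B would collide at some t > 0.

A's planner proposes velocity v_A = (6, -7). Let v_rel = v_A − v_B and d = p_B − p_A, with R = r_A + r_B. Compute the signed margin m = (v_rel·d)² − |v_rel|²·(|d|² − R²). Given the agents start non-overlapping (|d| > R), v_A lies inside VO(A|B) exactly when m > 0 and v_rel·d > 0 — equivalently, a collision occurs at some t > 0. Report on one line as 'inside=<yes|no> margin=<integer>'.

d = (2, -8),  |d|² = 68;  R = 3+3 = 6,  c = 68−6² = 32
v_rel = (-1, -2),  |v_rel|² = 5;  v_rel·d = (-1)·(2) + (-2)·(-8) = 14
5·t² − 28·t + 32 = 0  ⇒  m = 14² − 5·32 = 36
m = 36 > 0,  v_rel·d = 14 > 0  ⇒  inside

inside=yes margin=36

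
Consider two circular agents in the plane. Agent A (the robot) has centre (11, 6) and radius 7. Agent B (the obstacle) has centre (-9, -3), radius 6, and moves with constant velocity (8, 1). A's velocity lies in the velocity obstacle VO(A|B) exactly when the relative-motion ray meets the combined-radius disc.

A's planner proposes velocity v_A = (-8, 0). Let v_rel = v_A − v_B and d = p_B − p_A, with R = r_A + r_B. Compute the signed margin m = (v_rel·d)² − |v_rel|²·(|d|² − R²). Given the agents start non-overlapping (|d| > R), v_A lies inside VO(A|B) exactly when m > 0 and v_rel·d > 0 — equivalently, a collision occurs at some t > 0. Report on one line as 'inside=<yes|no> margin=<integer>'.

d = (-20, -9),  |d|² = 481;  R = 7+6 = 13,  c = 481−13² = 312
v_rel = (-16, -1),  |v_rel|² = 257;  v_rel·d = (-16)·(-20) + (-1)·(-9) = 329
257·t² − 658·t + 312 = 0  ⇒  m = 329² − 257·312 = 28057
m = 28057 > 0,  v_rel·d = 329 > 0  ⇒  inside

inside=yes margin=28057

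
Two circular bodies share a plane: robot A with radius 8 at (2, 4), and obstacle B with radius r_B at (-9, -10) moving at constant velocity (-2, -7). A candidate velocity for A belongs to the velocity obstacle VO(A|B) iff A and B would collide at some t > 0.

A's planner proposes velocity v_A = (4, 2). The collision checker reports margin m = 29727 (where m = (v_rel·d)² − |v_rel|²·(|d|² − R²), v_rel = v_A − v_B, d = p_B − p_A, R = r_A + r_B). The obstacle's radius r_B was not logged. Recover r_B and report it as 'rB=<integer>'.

m = 29727
d = (-11, -14);  v_rel = (6, 9),  |v_rel|² = 117
v_rel×d = (6)·(-14) − (9)·(-11) = 15
since m = R²·117 − 15²:  R² = (225 + 29727) / 117 = 256
R = √256 = 16  ⇒  r_B = 16 − 8 = 8

rB=8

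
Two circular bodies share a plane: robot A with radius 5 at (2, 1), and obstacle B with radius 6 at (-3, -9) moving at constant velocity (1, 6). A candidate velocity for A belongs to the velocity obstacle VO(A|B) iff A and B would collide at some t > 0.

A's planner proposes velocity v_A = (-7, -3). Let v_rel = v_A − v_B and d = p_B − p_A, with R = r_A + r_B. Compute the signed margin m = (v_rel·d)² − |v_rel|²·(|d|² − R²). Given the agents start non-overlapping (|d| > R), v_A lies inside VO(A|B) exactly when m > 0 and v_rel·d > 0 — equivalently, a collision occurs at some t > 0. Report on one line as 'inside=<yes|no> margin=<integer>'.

d = (-5, -10),  |d|² = 125;  R = 5+6 = 11,  c = 125−11² = 4
v_rel = (-8, -9),  |v_rel|² = 145;  v_rel·d = (-8)·(-5) + (-9)·(-10) = 130
145·t² − 260·t + 4 = 0  ⇒  m = 130² − 145·4 = 16320
m = 16320 > 0,  v_rel·d = 130 > 0  ⇒  inside

inside=yes margin=16320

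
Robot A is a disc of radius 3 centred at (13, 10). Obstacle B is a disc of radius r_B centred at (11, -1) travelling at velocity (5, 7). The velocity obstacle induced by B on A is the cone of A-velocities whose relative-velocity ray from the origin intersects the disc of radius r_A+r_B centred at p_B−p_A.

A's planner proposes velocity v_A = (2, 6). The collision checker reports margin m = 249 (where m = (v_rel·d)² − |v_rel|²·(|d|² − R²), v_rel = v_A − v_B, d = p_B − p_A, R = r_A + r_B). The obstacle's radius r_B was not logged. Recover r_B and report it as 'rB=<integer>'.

m = 249
d = (-2, -11);  v_rel = (-3, -1),  |v_rel|² = 10
v_rel×d = (-3)·(-11) − (-1)·(-2) = 31
since m = R²·10 − 31²:  R² = (961 + 249) / 10 = 121
R = √121 = 11  ⇒  r_B = 11 − 3 = 8

rB=8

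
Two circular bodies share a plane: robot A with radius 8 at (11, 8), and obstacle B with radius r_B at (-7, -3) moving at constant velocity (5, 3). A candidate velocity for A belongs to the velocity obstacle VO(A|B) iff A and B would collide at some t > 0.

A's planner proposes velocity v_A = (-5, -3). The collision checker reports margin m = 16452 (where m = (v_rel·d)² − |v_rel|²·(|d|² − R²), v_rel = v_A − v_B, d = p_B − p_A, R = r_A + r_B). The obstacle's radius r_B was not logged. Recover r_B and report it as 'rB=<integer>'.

m = 16452
d = (-18, -11);  v_rel = (-10, -6),  |v_rel|² = 136
v_rel×d = (-10)·(-11) − (-6)·(-18) = 2
since m = R²·136 − 2²:  R² = (4 + 16452) / 136 = 121
R = √121 = 11  ⇒  r_B = 11 − 8 = 3

rB=3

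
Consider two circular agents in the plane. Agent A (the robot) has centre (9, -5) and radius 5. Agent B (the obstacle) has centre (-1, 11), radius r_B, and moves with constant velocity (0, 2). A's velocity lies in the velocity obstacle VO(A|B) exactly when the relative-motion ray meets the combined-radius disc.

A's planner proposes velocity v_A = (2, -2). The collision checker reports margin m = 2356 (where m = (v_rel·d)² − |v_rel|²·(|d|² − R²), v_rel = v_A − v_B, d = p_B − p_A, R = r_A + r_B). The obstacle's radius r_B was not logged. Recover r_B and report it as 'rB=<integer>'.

m = 2356
d = (-10, 16);  v_rel = (2, -4),  |v_rel|² = 20
v_rel×d = (2)·(16) − (-4)·(-10) = -8
since m = R²·20 − (-8)²:  R² = (64 + 2356) / 20 = 121
R = √121 = 11  ⇒  r_B = 11 − 5 = 6

rB=6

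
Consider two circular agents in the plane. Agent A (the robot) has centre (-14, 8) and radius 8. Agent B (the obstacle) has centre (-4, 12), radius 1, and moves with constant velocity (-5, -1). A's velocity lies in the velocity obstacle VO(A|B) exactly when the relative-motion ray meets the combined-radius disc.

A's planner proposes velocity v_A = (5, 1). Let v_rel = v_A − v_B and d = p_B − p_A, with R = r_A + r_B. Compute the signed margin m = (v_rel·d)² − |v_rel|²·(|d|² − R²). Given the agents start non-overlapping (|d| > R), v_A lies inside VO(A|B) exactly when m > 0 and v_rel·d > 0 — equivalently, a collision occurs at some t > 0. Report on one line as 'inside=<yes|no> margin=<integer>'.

d = (10, 4),  |d|² = 116;  R = 8+1 = 9,  c = 116−9² = 35
v_rel = (10, 2),  |v_rel|² = 104;  v_rel·d = (10)·(10) + (2)·(4) = 108
104·t² − 216·t + 35 = 0  ⇒  m = 108² − 104·35 = 8024
m = 8024 > 0,  v_rel·d = 108 > 0  ⇒  inside

inside=yes margin=8024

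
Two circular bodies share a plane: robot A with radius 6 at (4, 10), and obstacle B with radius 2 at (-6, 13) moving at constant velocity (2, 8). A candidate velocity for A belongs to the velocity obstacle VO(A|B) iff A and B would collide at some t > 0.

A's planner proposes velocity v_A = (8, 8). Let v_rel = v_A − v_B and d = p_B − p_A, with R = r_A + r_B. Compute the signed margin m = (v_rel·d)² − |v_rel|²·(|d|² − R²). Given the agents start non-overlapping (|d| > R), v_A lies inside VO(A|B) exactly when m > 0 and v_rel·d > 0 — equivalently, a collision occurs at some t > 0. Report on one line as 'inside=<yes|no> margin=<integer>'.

d = (-10, 3),  |d|² = 109;  R = 6+2 = 8,  c = 109−8² = 45
v_rel = (6, 0),  |v_rel|² = 36;  v_rel·d = (6)·(-10) + (0)·(3) = -60
36·t² + 120·t + 45 = 0  ⇒  m = (-60)² − 36·45 = 1980
m = 1980 > 0,  v_rel·d = -60 < 0  ⇒  outside

inside=no margin=1980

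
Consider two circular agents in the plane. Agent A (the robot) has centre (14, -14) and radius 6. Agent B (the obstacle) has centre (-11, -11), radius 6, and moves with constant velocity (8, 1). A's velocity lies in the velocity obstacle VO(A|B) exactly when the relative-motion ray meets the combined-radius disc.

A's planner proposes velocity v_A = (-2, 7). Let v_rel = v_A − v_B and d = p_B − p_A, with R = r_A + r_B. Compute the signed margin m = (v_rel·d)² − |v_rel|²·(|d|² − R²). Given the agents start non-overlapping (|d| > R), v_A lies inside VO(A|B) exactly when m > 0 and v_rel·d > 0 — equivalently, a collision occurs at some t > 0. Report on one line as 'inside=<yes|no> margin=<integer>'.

d = (-25, 3),  |d|² = 634;  R = 6+6 = 12,  c = 634−12² = 490
v_rel = (-10, 6),  |v_rel|² = 136;  v_rel·d = (-10)·(-25) + (6)·(3) = 268
136·t² − 536·t + 490 = 0  ⇒  m = 268² − 136·490 = 5184
m = 5184 > 0,  v_rel·d = 268 > 0  ⇒  inside

inside=yes margin=5184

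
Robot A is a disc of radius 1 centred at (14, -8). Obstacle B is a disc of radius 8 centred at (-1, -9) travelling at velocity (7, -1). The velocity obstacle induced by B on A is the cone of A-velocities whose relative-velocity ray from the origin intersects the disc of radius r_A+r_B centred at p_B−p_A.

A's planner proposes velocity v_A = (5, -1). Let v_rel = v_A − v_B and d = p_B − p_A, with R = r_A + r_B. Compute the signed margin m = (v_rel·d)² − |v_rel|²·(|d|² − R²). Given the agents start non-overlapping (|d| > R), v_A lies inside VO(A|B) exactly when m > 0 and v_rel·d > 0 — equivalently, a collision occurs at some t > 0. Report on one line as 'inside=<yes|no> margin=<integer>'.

d = (-15, -1),  |d|² = 226;  R = 1+8 = 9,  c = 226−9² = 145
v_rel = (-2, 0),  |v_rel|² = 4;  v_rel·d = (-2)·(-15) + (0)·(-1) = 30
4·t² − 60·t + 145 = 0  ⇒  m = 30² − 4·145 = 320
m = 320 > 0,  v_rel·d = 30 > 0  ⇒  inside

inside=yes margin=320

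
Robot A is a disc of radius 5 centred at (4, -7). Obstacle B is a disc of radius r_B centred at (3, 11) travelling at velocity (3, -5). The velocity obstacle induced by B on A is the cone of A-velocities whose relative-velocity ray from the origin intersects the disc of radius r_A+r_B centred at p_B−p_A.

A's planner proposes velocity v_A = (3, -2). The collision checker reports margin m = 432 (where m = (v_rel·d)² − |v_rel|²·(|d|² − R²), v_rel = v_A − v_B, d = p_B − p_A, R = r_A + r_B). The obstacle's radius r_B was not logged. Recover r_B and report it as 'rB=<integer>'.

m = 432
d = (-1, 18);  v_rel = (0, 3),  |v_rel|² = 9
v_rel×d = (0)·(18) − (3)·(-1) = 3
since m = R²·9 − 3²:  R² = (9 + 432) / 9 = 49
R = √49 = 7  ⇒  r_B = 7 − 5 = 2

rB=2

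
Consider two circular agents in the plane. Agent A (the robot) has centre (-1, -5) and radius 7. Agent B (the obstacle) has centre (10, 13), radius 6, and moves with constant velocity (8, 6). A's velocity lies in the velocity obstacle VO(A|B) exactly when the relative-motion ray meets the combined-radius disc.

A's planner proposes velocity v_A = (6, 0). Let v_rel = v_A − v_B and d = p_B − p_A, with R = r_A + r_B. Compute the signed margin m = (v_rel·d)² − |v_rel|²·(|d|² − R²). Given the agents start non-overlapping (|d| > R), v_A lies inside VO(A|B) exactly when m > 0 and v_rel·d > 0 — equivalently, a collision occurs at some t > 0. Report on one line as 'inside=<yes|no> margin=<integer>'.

d = (11, 18),  |d|² = 445;  R = 7+6 = 13,  c = 445−13² = 276
v_rel = (-2, -6),  |v_rel|² = 40;  v_rel·d = (-2)·(11) + (-6)·(18) = -130
40·t² + 260·t + 276 = 0  ⇒  m = (-130)² − 40·276 = 5860
m = 5860 > 0,  v_rel·d = -130 < 0  ⇒  outside

inside=no margin=5860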